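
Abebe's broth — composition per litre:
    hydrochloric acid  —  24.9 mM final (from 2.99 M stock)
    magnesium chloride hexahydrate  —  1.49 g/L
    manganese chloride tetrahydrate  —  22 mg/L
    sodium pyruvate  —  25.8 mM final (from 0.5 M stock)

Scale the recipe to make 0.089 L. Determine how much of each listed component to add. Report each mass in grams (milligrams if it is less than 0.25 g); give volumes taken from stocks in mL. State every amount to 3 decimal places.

hydrochloric acid 0.741 mL; magnesium chloride hexahydrate 132.610 mg; manganese chloride tetrahydrate 1.958 mg; sodium pyruvate 4.592 mL

Scale factor relative to 1 L: 0.089.
hydrochloric acid: C1V1 = C2V2 → 24.9 mM × 89 mL ÷ 2990 mM = 0.741 mL
magnesium chloride hexahydrate: 1.49 g/L × 0.089 L = 0.13261 g = 132.610 mg
manganese chloride tetrahydrate: 22 mg/L × 0.089 L = 1.958 mg
sodium pyruvate: V = C2·V2/C1 = 25.8 mM × 89 mL ÷ 500 mM = 4.592 mL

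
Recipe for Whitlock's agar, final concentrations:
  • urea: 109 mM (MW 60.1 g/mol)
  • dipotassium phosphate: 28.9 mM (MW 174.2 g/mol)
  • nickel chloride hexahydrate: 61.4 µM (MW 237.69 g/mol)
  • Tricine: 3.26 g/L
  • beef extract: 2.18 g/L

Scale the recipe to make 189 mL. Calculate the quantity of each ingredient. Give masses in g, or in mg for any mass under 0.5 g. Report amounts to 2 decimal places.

Target volume = 189 mL = 0.189 L.
urea: 109 mmol/L × 60.1 g/mol × 0.189 L ÷ 1000 = 1.24 g
dipotassium phosphate: 28.9 mmol/L × 174.2 g/mol × 0.189 L ÷ 1000 = 0.95 g
nickel chloride hexahydrate: 61.4 µmol/L × 237.69 g/mol × 0.189 L ÷ 1000 = 2.76 mg
Tricine: 3.26 g/L × 0.189 L = 0.62 g
beef extract: 2.18 g/L × 0.189 L = 0.41202 g = 412.02 mg

urea 1.24 g; dipotassium phosphate 0.95 g; nickel chloride hexahydrate 2.76 mg; Tricine 0.62 g; beef extract 412.02 mg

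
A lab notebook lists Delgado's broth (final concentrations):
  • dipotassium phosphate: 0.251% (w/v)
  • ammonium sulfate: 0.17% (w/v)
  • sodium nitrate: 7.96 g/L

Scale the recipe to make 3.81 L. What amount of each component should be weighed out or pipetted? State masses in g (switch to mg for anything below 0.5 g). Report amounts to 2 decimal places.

Scale factor relative to 1 L: 3.81.
dipotassium phosphate: 0.251% w/v = 2.51 g/L → 2.51 × 3.81 L = 9.56 g
ammonium sulfate: 0.17% w/v = 1.7 g/L → 1.7 × 3.81 L = 6.48 g
sodium nitrate: 7.96 g/L × 3.81 L = 30.33 g

dipotassium phosphate 9.56 g; ammonium sulfate 6.48 g; sodium nitrate 30.33 g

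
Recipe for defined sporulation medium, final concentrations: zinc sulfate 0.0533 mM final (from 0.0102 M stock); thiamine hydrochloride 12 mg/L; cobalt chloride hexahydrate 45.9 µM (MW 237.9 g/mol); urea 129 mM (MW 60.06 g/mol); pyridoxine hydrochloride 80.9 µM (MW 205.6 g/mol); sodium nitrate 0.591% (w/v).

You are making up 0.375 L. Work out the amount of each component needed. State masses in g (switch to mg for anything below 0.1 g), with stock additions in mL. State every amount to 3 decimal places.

Working volume: 0.375 L.
zinc sulfate: V = C2·V2/C1 = 0.0533 mM × 375 mL ÷ 10.2 mM = 1.960 mL
thiamine hydrochloride: 12 mg/L × 0.375 L = 4.500 mg
cobalt chloride hexahydrate: 45.9 µmol/L × 237.9 g/mol × 0.375 L ÷ 1000 = 4.095 mg
urea: 129 mmol/L × 60.06 g/mol × 0.375 L ÷ 1000 = 2.905 g
pyridoxine hydrochloride: 80.9 µmol/L × 205.6 g/mol × 0.375 L ÷ 1000 = 6.237 mg
sodium nitrate: 0.591 g per 100 mL × 375 mL ÷ 100 = 2.216 g

zinc sulfate 1.960 mL; thiamine hydrochloride 4.500 mg; cobalt chloride hexahydrate 4.095 mg; urea 2.905 g; pyridoxine hydrochloride 6.237 mg; sodium nitrate 2.216 g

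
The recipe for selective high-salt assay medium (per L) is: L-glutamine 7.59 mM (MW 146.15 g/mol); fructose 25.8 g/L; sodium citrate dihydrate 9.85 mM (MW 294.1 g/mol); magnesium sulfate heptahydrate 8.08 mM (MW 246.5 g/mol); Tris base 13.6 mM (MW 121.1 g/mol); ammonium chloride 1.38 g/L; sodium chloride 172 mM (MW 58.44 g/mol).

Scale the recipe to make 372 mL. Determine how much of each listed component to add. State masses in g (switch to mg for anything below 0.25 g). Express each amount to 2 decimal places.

L-glutamine 0.41 g; fructose 9.60 g; sodium citrate dihydrate 1.08 g; magnesium sulfate heptahydrate 0.74 g; Tris base 0.61 g; ammonium chloride 0.51 g; sodium chloride 3.74 g

Target volume = 372 mL = 0.372 L.
L-glutamine: 7.59 mmol/L × 146.15 g/mol × 0.372 L ÷ 1000 = 0.41 g
fructose: 25.8 g/L × 0.372 L = 9.60 g
sodium citrate dihydrate: 9.85 mmol/L × 294.1 g/mol × 0.372 L ÷ 1000 = 1.08 g
magnesium sulfate heptahydrate: 8.08 mmol/L × 246.5 g/mol × 0.372 L ÷ 1000 = 0.74 g
Tris base: 13.6 mmol/L × 121.1 g/mol × 0.372 L ÷ 1000 = 0.61 g
ammonium chloride: 1.38 g/L × 0.372 L = 0.51 g
sodium chloride: 172 mmol/L × 58.44 g/mol × 0.372 L ÷ 1000 = 3.74 g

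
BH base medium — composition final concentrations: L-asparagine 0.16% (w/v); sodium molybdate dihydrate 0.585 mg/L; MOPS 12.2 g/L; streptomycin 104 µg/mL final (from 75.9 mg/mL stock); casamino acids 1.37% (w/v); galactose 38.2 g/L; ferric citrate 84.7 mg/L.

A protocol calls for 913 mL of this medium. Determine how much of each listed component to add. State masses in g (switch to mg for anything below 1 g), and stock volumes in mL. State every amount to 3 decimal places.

Target volume = 913 mL = 0.913 L.
L-asparagine: 0.16 g per 100 mL × 913 mL ÷ 100 = 1.461 g
sodium molybdate dihydrate: 0.585 mg/L × 0.913 L = 0.534 mg
MOPS: 12.2 g/L × 0.913 L = 11.139 g
streptomycin: V = C2·V2/C1 = 104 µg/mL × 913 mL ÷ 75900 µg/mL = 1.251 mL
casamino acids: 1.37 g per 100 mL × 913 mL ÷ 100 = 12.508 g
galactose: 38.2 g/L × 0.913 L = 34.877 g
ferric citrate: 84.7 mg/L × 0.913 L = 77.331 mg

L-asparagine 1.461 g; sodium molybdate dihydrate 0.534 mg; MOPS 11.139 g; streptomycin 1.251 mL; casamino acids 12.508 g; galactose 34.877 g; ferric citrate 77.331 mg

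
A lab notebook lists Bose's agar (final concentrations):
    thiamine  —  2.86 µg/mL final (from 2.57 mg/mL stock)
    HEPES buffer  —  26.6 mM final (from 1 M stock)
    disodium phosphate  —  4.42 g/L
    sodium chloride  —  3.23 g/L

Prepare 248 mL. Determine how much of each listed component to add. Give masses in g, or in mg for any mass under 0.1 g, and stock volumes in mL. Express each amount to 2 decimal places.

Target volume = 248 mL = 0.248 L.
thiamine: dilute stock: 2.86 µg/mL × 248 mL ÷ 2570 µg/mL = 0.28 mL
HEPES buffer: dilute stock: 26.6 mM × 248 mL ÷ 1000 mM = 6.60 mL
disodium phosphate: 4.42 g/L × 0.248 L = 1.10 g
sodium chloride: 3.23 g/L × 0.248 L = 0.80 g

thiamine 0.28 mL; HEPES buffer 6.60 mL; disodium phosphate 1.10 g; sodium chloride 0.80 g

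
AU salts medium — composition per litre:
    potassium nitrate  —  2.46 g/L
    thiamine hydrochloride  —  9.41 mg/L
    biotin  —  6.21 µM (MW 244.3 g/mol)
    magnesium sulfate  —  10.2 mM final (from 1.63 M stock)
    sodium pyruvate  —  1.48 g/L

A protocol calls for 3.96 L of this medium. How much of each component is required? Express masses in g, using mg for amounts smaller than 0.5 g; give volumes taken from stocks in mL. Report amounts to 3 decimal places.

Working volume: 3.96 L.
potassium nitrate: 2.46 g/L × 3.96 L = 9.742 g
thiamine hydrochloride: 9.41 mg/L × 3.96 L = 37.264 mg
biotin: 6.21 µmol/L × 244.3 g/mol × 3.96 L ÷ 1000 = 6.008 mg
magnesium sulfate: C1V1 = C2V2 → 10.2 mM × 3960 mL ÷ 1630 mM = 24.780 mL
sodium pyruvate: 1.48 g/L × 3.96 L = 5.861 g

potassium nitrate 9.742 g; thiamine hydrochloride 37.264 mg; biotin 6.008 mg; magnesium sulfate 24.780 mL; sodium pyruvate 5.861 g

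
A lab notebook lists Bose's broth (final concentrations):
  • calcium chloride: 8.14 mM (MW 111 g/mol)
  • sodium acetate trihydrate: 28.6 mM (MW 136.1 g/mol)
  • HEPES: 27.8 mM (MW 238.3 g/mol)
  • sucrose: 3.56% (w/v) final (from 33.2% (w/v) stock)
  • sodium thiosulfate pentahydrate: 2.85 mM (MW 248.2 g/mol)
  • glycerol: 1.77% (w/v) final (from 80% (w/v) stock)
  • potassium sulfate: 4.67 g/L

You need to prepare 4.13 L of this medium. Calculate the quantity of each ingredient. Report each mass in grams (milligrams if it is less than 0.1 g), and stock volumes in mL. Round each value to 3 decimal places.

Working volume: 4.13 L.
calcium chloride: 8.14 mmol/L × 111 g/mol × 4.13 L ÷ 1000 = 3.732 g
sodium acetate trihydrate: 28.6 mmol/L × 136.1 g/mol × 4.13 L ÷ 1000 = 16.076 g
HEPES: 27.8 mmol/L × 238.3 g/mol × 4.13 L ÷ 1000 = 27.360 g
sucrose: V = C2·V2/C1 = 3.56% ÷ 33.2% × 4130 mL = 442.855 mL
sodium thiosulfate pentahydrate: 2.85 mmol/L × 248.2 g/mol × 4.13 L ÷ 1000 = 2.921 g
glycerol: C1V1 = C2V2 → 1.77% ÷ 80% × 4130 mL = 91.376 mL
potassium sulfate: 4.67 g/L × 4.13 L = 19.287 g

calcium chloride 3.732 g; sodium acetate trihydrate 16.076 g; HEPES 27.360 g; sucrose 442.855 mL; sodium thiosulfate pentahydrate 2.921 g; glycerol 91.376 mL; potassium sulfate 19.287 g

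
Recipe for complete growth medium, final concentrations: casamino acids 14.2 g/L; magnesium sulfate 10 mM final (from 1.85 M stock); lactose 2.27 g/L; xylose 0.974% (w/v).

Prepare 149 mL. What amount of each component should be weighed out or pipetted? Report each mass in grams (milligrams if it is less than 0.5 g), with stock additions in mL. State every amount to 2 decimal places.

casamino acids 2.12 g; magnesium sulfate 0.81 mL; lactose 338.23 mg; xylose 1.45 g

Working volume: 149 mL = 0.149 L.
casamino acids: 14.2 g/L × 0.149 L = 2.12 g
magnesium sulfate: C1V1 = C2V2 → 10 mM × 149 mL ÷ 1850 mM = 0.81 mL
lactose: 2.27 g/L × 0.149 L = 0.33823 g = 338.23 mg
xylose: 0.974 g per 100 mL × 149 mL ÷ 100 = 1.45 g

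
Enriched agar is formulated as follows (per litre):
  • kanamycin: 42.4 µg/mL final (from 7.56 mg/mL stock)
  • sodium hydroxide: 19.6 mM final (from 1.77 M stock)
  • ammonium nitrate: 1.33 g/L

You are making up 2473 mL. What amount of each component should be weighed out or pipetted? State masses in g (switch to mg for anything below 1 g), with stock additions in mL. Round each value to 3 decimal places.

Target volume = 2473 mL = 2.473 L.
kanamycin: C1V1 = C2V2 → 42.4 µg/mL × 2473 mL ÷ 7560 µg/mL = 13.870 mL
sodium hydroxide: C1V1 = C2V2 → 19.6 mM × 2473 mL ÷ 1770 mM = 27.385 mL
ammonium nitrate: 1.33 g/L × 2.473 L = 3.289 g

kanamycin 13.870 mL; sodium hydroxide 27.385 mL; ammonium nitrate 3.289 g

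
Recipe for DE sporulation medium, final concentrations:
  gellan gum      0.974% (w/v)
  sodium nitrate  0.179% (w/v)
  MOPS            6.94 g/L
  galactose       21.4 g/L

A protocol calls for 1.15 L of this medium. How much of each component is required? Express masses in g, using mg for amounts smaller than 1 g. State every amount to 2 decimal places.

Working volume: 1.15 L.
gellan gum: 0.974% w/v = 9.74 g/L → 9.74 × 1.15 L = 11.20 g
sodium nitrate: 0.179 g per 100 mL × 1150 mL ÷ 100 = 2.06 g
MOPS: 6.94 g/L × 1.15 L = 7.98 g
galactose: 21.4 g/L × 1.15 L = 24.61 g

gellan gum 11.20 g; sodium nitrate 2.06 g; MOPS 7.98 g; galactose 24.61 g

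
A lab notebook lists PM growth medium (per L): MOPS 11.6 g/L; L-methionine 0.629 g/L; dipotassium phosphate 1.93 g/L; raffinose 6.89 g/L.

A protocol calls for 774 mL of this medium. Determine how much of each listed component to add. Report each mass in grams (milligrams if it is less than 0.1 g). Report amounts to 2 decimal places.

MOPS 8.98 g; L-methionine 0.49 g; dipotassium phosphate 1.49 g; raffinose 5.33 g

Working volume: 774 mL = 0.774 L.
MOPS: 11.6 g/L × 0.774 L = 8.98 g
L-methionine: 0.629 g/L × 0.774 L = 0.49 g
dipotassium phosphate: 1.93 g/L × 0.774 L = 1.49 g
raffinose: 6.89 g/L × 0.774 L = 5.33 g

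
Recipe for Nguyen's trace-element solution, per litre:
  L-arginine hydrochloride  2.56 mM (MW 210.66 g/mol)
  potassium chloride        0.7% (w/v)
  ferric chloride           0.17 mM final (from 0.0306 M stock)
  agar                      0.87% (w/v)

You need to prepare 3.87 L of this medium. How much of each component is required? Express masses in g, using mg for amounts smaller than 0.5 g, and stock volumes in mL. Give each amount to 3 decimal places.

L-arginine hydrochloride 2.087 g; potassium chloride 27.090 g; ferric chloride 21.500 mL; agar 33.669 g

Working volume: 3.87 L.
L-arginine hydrochloride: 2.56 mmol/L × 210.66 g/mol × 3.87 L ÷ 1000 = 2.087 g
potassium chloride: 0.7 g per 100 mL × 3870 mL ÷ 100 = 27.090 g
ferric chloride: C1V1 = C2V2 → 0.17 mM × 3870 mL ÷ 30.6 mM = 21.500 mL
agar: 0.87% w/v = 8.7 g/L → 8.7 × 3.87 L = 33.669 g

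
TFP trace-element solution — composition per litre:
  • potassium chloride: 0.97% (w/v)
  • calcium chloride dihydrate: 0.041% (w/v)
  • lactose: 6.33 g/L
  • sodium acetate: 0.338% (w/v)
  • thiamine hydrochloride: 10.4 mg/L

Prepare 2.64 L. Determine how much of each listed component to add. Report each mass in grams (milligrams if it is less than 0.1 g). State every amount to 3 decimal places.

potassium chloride 25.608 g; calcium chloride dihydrate 1.082 g; lactose 16.711 g; sodium acetate 8.923 g; thiamine hydrochloride 27.456 mg

Scale factor relative to 1 L: 2.64.
potassium chloride: 0.97% w/v = 9.7 g/L → 9.7 × 2.64 L = 25.608 g
calcium chloride dihydrate: 0.041% w/v = 0.41 g/L → 0.41 × 2.64 L = 1.082 g
lactose: 6.33 g/L × 2.64 L = 16.711 g
sodium acetate: 0.338 g per 100 mL × 2640 mL ÷ 100 = 8.923 g
thiamine hydrochloride: 10.4 mg/L × 2.64 L = 27.456 mg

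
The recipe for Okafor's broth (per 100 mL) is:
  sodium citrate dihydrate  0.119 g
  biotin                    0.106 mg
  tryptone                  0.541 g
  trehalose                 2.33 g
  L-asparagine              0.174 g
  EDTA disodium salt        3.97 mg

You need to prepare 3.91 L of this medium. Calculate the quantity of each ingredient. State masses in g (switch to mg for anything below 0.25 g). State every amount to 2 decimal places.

sodium citrate dihydrate 4.65 g; biotin 4.14 mg; tryptone 21.15 g; trehalose 91.10 g; L-asparagine 6.80 g; EDTA disodium salt 155.23 mg

Scale factor = 3910 mL / 100 mL = 39.1.
sodium citrate dihydrate: 0.119 g × (3910 mL / 100 mL) = 4.65 g
biotin: 0.106 mg × (3910 mL / 100 mL) = 4.14 mg
tryptone: 0.541 g × (3910 mL / 100 mL) = 21.15 g
trehalose: 2.33 g × (3910 mL / 100 mL) = 91.10 g
L-asparagine: 0.174 g × (3910 mL / 100 mL) = 6.80 g
EDTA disodium salt: 3.97 mg × (3910 mL / 100 mL) = 155.23 mg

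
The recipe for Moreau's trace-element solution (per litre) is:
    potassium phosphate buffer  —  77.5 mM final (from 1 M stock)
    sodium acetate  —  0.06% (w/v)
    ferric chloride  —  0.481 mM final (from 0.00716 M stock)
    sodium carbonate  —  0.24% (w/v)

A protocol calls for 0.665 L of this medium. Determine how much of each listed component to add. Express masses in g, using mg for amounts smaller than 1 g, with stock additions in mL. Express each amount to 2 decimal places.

Scale factor relative to 1 L: 0.665.
potassium phosphate buffer: C1V1 = C2V2 → 77.5 mM × 665 mL ÷ 1000 mM = 51.54 mL
sodium acetate: 0.06% w/v = 0.6 g/L → 0.6 × 0.665 L = 0.399 g = 399.00 mg
ferric chloride: V = C2·V2/C1 = 0.481 mM × 665 mL ÷ 7.16 mM = 44.67 mL
sodium carbonate: 0.24% w/v = 2.4 g/L → 2.4 × 0.665 L = 1.60 g

potassium phosphate buffer 51.54 mL; sodium acetate 399.00 mg; ferric chloride 44.67 mL; sodium carbonate 1.60 g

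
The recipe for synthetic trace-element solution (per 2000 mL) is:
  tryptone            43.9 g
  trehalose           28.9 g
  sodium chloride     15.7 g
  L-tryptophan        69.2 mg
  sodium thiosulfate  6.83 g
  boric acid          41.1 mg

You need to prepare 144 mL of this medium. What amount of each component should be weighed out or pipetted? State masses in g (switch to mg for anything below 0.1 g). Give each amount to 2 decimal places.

Ratio of target to recipe volume: 144 / 2000 = 0.072.
tryptone: 43.9 g × (144 mL / 2000 mL) = 3.16 g
trehalose: 28.9 g × (144 mL / 2000 mL) = 2.08 g
sodium chloride: 15.7 g × (144 mL / 2000 mL) = 1.13 g
L-tryptophan: 69.2 mg × (144 mL / 2000 mL) = 4.98 mg
sodium thiosulfate: 6.83 g × (144 mL / 2000 mL) = 0.49 g
boric acid: 41.1 mg × (144 mL / 2000 mL) = 2.96 mg

tryptone 3.16 g; trehalose 2.08 g; sodium chloride 1.13 g; L-tryptophan 4.98 mg; sodium thiosulfate 0.49 g; boric acid 2.96 mg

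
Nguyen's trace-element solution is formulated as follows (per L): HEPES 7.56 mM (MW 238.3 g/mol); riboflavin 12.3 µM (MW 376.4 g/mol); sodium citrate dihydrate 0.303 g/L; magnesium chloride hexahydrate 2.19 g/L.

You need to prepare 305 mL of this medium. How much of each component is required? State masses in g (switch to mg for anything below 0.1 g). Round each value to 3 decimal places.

HEPES 0.549 g; riboflavin 1.412 mg; sodium citrate dihydrate 92.415 mg; magnesium chloride hexahydrate 0.668 g

Working volume: 305 mL = 0.305 L.
HEPES: 7.56 mmol/L × 238.3 g/mol × 0.305 L ÷ 1000 = 0.549 g
riboflavin: 12.3 µmol/L × 376.4 g/mol × 0.305 L ÷ 1000 = 1.412 mg
sodium citrate dihydrate: 0.303 g/L × 0.305 L = 0.092415 g = 92.415 mg
magnesium chloride hexahydrate: 2.19 g/L × 0.305 L = 0.668 g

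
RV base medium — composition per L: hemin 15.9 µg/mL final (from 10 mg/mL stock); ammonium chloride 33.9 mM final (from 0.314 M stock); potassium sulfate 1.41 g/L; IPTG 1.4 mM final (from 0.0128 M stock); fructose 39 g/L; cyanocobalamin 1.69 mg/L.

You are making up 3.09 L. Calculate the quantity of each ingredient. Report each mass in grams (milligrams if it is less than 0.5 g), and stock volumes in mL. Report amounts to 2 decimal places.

Scale factor relative to 1 L: 3.09.
hemin: dilute stock: 15.9 µg/mL × 3090 mL ÷ 10000 µg/mL = 4.91 mL
ammonium chloride: dilute stock: 33.9 mM × 3090 mL ÷ 314 mM = 333.60 mL
potassium sulfate: 1.41 g/L × 3.09 L = 4.36 g
IPTG: dilute stock: 1.4 mM × 3090 mL ÷ 12.8 mM = 337.97 mL
fructose: 39 g/L × 3.09 L = 120.51 g
cyanocobalamin: 1.69 mg/L × 3.09 L = 5.22 mg

hemin 4.91 mL; ammonium chloride 333.60 mL; potassium sulfate 4.36 g; IPTG 337.97 mL; fructose 120.51 g; cyanocobalamin 5.22 mg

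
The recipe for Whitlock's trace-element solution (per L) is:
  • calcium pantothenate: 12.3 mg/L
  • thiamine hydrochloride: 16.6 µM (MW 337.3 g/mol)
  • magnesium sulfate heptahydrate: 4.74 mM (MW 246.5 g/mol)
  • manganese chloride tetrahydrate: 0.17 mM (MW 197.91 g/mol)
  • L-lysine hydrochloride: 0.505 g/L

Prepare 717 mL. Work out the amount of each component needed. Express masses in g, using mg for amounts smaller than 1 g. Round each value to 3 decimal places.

Target volume = 717 mL = 0.717 L.
calcium pantothenate: 12.3 mg/L × 0.717 L = 8.819 mg
thiamine hydrochloride: 16.6 µmol/L × 337.3 g/mol × 0.717 L ÷ 1000 = 4.015 mg
magnesium sulfate heptahydrate: 4.74 mmol/L × 246.5 mg/mmol × 0.717 L = 837.750 mg
manganese chloride tetrahydrate: 0.17 mmol/L × 197.91 mg/mmol × 0.717 L = 24.123 mg
L-lysine hydrochloride: 0.505 g/L × 0.717 L = 0.362085 g = 362.085 mg

calcium pantothenate 8.819 mg; thiamine hydrochloride 4.015 mg; magnesium sulfate heptahydrate 837.750 mg; manganese chloride tetrahydrate 24.123 mg; L-lysine hydrochloride 362.085 mg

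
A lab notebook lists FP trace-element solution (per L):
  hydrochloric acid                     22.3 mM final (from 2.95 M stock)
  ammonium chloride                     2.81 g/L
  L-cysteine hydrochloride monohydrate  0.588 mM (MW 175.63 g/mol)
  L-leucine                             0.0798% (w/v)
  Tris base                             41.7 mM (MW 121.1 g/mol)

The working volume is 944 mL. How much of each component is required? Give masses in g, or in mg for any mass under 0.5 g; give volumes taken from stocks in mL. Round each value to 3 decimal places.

hydrochloric acid 7.136 mL; ammonium chloride 2.653 g; L-cysteine hydrochloride monohydrate 97.487 mg; L-leucine 0.753 g; Tris base 4.767 g

Target volume = 944 mL = 0.944 L.
hydrochloric acid: dilute stock: 22.3 mM × 944 mL ÷ 2950 mM = 7.136 mL
ammonium chloride: 2.81 g/L × 0.944 L = 2.653 g
L-cysteine hydrochloride monohydrate: 0.588 mmol/L × 175.63 mg/mmol × 0.944 L = 97.487 mg
L-leucine: 0.0798% w/v = 0.798 g/L → 0.798 × 0.944 L = 0.753 g
Tris base: 41.7 mmol/L × 121.1 g/mol × 0.944 L ÷ 1000 = 4.767 g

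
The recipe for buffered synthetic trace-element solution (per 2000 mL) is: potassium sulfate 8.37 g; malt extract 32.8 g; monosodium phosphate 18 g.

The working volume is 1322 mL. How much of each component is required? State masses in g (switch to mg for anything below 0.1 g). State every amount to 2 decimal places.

Ratio of target to recipe volume: 1322 / 2000 = 0.661.
potassium sulfate: 8.37 g × (1322 mL / 2000 mL) = 5.53 g
malt extract: 32.8 g × (1322 mL / 2000 mL) = 21.68 g
monosodium phosphate: 18 g × (1322 mL / 2000 mL) = 11.90 g

potassium sulfate 5.53 g; malt extract 21.68 g; monosodium phosphate 11.90 g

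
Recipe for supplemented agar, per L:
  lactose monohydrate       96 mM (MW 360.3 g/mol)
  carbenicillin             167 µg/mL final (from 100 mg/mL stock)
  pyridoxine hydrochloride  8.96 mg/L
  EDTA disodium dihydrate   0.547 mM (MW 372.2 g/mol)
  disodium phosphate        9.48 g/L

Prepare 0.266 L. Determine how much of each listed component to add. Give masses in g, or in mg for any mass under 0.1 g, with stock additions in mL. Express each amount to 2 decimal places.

lactose monohydrate 9.20 g; carbenicillin 0.44 mL; pyridoxine hydrochloride 2.38 mg; EDTA disodium dihydrate 54.16 mg; disodium phosphate 2.52 g

Scale factor relative to 1 L: 0.266.
lactose monohydrate: 96 mmol/L × 360.3 g/mol × 0.266 L ÷ 1000 = 9.20 g
carbenicillin: V = C2·V2/C1 = 167 µg/mL × 266 mL ÷ 100000 µg/mL = 0.44 mL
pyridoxine hydrochloride: 8.96 mg/L × 0.266 L = 2.38 mg
EDTA disodium dihydrate: 0.547 mmol/L × 372.2 mg/mmol × 0.266 L = 54.16 mg
disodium phosphate: 9.48 g/L × 0.266 L = 2.52 g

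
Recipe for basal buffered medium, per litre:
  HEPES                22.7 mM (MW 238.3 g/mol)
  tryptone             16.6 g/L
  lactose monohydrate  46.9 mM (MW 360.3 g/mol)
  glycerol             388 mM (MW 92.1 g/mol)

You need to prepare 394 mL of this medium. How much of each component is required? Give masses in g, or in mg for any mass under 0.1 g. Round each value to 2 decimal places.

Scale factor relative to 1 L: 0.394.
HEPES: 22.7 mmol/L × 238.3 g/mol × 0.394 L ÷ 1000 = 2.13 g
tryptone: 16.6 g/L × 0.394 L = 6.54 g
lactose monohydrate: 46.9 mmol/L × 360.3 g/mol × 0.394 L ÷ 1000 = 6.66 g
glycerol: 388 mmol/L × 92.1 g/mol × 0.394 L ÷ 1000 = 14.08 g

HEPES 2.13 g; tryptone 6.54 g; lactose monohydrate 6.66 g; glycerol 14.08 g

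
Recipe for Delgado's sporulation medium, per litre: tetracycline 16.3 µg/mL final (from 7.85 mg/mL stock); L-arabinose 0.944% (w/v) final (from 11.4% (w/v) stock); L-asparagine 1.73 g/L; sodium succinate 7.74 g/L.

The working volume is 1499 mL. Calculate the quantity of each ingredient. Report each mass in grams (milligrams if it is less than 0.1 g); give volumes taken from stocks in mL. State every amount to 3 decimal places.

Scale factor relative to 1 L: 1.499.
tetracycline: C1V1 = C2V2 → 16.3 µg/mL × 1499 mL ÷ 7850 µg/mL = 3.113 mL
L-arabinose: C1V1 = C2V2 → 0.944% ÷ 11.4% × 1499 mL = 124.128 mL
L-asparagine: 1.73 g/L × 1.499 L = 2.593 g
sodium succinate: 7.74 g/L × 1.499 L = 11.602 g

tetracycline 3.113 mL; L-arabinose 124.128 mL; L-asparagine 2.593 g; sodium succinate 11.602 g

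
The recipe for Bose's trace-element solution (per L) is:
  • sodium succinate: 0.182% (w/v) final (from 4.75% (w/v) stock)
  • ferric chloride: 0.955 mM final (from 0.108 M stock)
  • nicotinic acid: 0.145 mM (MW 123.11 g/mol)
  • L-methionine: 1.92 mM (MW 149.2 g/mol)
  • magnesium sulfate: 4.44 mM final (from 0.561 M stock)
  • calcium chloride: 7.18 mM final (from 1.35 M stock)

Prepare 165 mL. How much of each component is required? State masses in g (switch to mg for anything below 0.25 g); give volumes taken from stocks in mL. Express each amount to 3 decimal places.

sodium succinate 6.322 mL; ferric chloride 1.459 mL; nicotinic acid 2.945 mg; L-methionine 47.267 mg; magnesium sulfate 1.306 mL; calcium chloride 0.878 mL

Scale factor relative to 1 L: 0.165.
sodium succinate: dilute stock: 0.182% ÷ 4.75% × 165 mL = 6.322 mL
ferric chloride: V = C2·V2/C1 = 0.955 mM × 165 mL ÷ 108 mM = 1.459 mL
nicotinic acid: 0.145 mmol/L × 123.11 mg/mmol × 0.165 L = 2.945 mg
L-methionine: 1.92 mmol/L × 149.2 mg/mmol × 0.165 L = 47.267 mg
magnesium sulfate: C1V1 = C2V2 → 4.44 mM × 165 mL ÷ 561 mM = 1.306 mL
calcium chloride: dilute stock: 7.18 mM × 165 mL ÷ 1350 mM = 0.878 mL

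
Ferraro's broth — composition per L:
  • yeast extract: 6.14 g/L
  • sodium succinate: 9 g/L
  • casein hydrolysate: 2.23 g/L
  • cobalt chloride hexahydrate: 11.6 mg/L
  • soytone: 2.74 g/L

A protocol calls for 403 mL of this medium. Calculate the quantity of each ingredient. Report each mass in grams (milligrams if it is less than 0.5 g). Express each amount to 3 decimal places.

Scale factor relative to 1 L: 0.403.
yeast extract: 6.14 g/L × 0.403 L = 2.474 g
sodium succinate: 9 g/L × 0.403 L = 3.627 g
casein hydrolysate: 2.23 g/L × 0.403 L = 0.899 g
cobalt chloride hexahydrate: 11.6 mg/L × 0.403 L = 4.675 mg
soytone: 2.74 g/L × 0.403 L = 1.104 g

yeast extract 2.474 g; sodium succinate 3.627 g; casein hydrolysate 0.899 g; cobalt chloride hexahydrate 4.675 mg; soytone 1.104 g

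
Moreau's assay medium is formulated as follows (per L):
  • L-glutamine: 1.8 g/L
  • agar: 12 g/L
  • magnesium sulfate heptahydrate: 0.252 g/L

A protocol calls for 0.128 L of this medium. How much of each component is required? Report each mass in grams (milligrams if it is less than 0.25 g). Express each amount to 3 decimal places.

Scale factor relative to 1 L: 0.128.
L-glutamine: 1.8 g/L × 0.128 L = 0.2304 g = 230.400 mg
agar: 12 g/L × 0.128 L = 1.536 g
magnesium sulfate heptahydrate: 0.252 g/L × 0.128 L = 0.032256 g = 32.256 mg

L-glutamine 230.400 mg; agar 1.536 g; magnesium sulfate heptahydrate 32.256 mg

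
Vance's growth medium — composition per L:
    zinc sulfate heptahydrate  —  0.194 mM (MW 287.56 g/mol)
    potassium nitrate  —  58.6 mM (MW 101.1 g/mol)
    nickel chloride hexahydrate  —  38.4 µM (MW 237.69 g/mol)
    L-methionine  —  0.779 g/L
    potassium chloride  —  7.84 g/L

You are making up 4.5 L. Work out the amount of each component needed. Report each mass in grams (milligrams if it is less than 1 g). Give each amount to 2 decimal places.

Scale factor relative to 1 L: 4.5.
zinc sulfate heptahydrate: 0.194 mmol/L × 287.56 mg/mmol × 4.5 L = 251.04 mg
potassium nitrate: 58.6 mmol/L × 101.1 g/mol × 4.5 L ÷ 1000 = 26.66 g
nickel chloride hexahydrate: 38.4 µmol/L × 237.69 g/mol × 4.5 L ÷ 1000 = 41.07 mg
L-methionine: 0.779 g/L × 4.5 L = 3.51 g
potassium chloride: 7.84 g/L × 4.5 L = 35.28 g

zinc sulfate heptahydrate 251.04 mg; potassium nitrate 26.66 g; nickel chloride hexahydrate 41.07 mg; L-methionine 3.51 g; potassium chloride 35.28 g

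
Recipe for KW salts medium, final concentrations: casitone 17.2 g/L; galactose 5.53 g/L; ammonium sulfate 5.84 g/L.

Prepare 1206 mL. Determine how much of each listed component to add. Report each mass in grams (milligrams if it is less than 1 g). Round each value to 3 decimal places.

casitone 20.743 g; galactose 6.669 g; ammonium sulfate 7.043 g

Target volume = 1206 mL = 1.206 L.
casitone: 17.2 g/L × 1.206 L = 20.743 g
galactose: 5.53 g/L × 1.206 L = 6.669 g
ammonium sulfate: 5.84 g/L × 1.206 L = 7.043 g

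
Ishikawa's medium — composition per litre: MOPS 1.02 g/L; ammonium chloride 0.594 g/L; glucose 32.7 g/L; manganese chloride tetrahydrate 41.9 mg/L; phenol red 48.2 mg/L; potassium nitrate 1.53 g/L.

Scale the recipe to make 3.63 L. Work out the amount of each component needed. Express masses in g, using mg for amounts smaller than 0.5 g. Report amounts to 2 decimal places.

Working volume: 3.63 L.
MOPS: 1.02 g/L × 3.63 L = 3.70 g
ammonium chloride: 0.594 g/L × 3.63 L = 2.16 g
glucose: 32.7 g/L × 3.63 L = 118.70 g
manganese chloride tetrahydrate: 41.9 mg/L × 3.63 L = 152.10 mg
phenol red: 48.2 mg/L × 3.63 L = 174.97 mg
potassium nitrate: 1.53 g/L × 3.63 L = 5.55 g

MOPS 3.70 g; ammonium chloride 2.16 g; glucose 118.70 g; manganese chloride tetrahydrate 152.10 mg; phenol red 174.97 mg; potassium nitrate 5.55 g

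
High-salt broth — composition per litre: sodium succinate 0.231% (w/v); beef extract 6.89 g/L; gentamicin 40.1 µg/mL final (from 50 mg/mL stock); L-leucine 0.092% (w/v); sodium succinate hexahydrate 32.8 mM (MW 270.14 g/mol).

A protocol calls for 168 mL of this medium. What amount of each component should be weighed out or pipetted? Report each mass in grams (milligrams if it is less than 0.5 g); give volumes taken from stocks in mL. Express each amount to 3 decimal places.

sodium succinate 388.080 mg; beef extract 1.158 g; gentamicin 0.135 mL; L-leucine 154.560 mg; sodium succinate hexahydrate 1.489 g

Scale factor relative to 1 L: 0.168.
sodium succinate: 0.231% w/v = 2.31 g/L → 2.31 × 0.168 L = 0.38808 g = 388.080 mg
beef extract: 6.89 g/L × 0.168 L = 1.158 g
gentamicin: dilute stock: 40.1 µg/mL × 168 mL ÷ 50000 µg/mL = 0.135 mL
L-leucine: 0.092 g per 100 mL × 168 mL ÷ 100 = 0.15456 g = 154.560 mg
sodium succinate hexahydrate: 32.8 mmol/L × 270.14 g/mol × 0.168 L ÷ 1000 = 1.489 g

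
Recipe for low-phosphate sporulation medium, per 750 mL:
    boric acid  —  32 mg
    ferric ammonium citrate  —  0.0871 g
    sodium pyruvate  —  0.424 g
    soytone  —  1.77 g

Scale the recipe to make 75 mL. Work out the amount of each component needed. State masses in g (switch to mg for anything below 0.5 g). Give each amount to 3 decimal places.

Ratio of target to recipe volume: 75 / 750 = 0.1.
boric acid: 32 mg × (75 mL / 750 mL) = 3.200 mg
ferric ammonium citrate: 0.0871 g × (75 mL / 750 mL) = 0.00871 g = 8.710 mg
sodium pyruvate: 0.424 g × (75 mL / 750 mL) = 0.0424 g = 42.400 mg
soytone: 1.77 g × (75 mL / 750 mL) = 0.177 g = 177.000 mg

boric acid 3.200 mg; ferric ammonium citrate 8.710 mg; sodium pyruvate 42.400 mg; soytone 177.000 mg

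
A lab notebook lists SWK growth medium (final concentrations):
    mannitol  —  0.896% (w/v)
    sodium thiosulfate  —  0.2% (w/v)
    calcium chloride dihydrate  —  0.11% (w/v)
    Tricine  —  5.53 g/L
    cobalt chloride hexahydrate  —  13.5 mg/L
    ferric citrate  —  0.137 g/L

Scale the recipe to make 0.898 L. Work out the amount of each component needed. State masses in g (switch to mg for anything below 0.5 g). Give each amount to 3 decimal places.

Scale factor relative to 1 L: 0.898.
mannitol: 0.896 g per 100 mL × 898 mL ÷ 100 = 8.046 g
sodium thiosulfate: 0.2 g per 100 mL × 898 mL ÷ 100 = 1.796 g
calcium chloride dihydrate: 0.11 g per 100 mL × 898 mL ÷ 100 = 0.988 g
Tricine: 5.53 g/L × 0.898 L = 4.966 g
cobalt chloride hexahydrate: 13.5 mg/L × 0.898 L = 12.123 mg
ferric citrate: 0.137 g/L × 0.898 L = 0.123026 g = 123.026 mg

mannitol 8.046 g; sodium thiosulfate 1.796 g; calcium chloride dihydrate 0.988 g; Tricine 4.966 g; cobalt chloride hexahydrate 12.123 mg; ferric citrate 123.026 mg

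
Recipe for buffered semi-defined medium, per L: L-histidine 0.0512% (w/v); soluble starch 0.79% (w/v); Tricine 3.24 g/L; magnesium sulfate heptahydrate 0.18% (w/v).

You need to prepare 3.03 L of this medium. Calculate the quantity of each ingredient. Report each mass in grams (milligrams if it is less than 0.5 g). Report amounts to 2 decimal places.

L-histidine 1.55 g; soluble starch 23.94 g; Tricine 9.82 g; magnesium sulfate heptahydrate 5.45 g

Scale factor relative to 1 L: 3.03.
L-histidine: 0.0512 g per 100 mL × 3030 mL ÷ 100 = 1.55 g
soluble starch: 0.79 g per 100 mL × 3030 mL ÷ 100 = 23.94 g
Tricine: 3.24 g/L × 3.03 L = 9.82 g
magnesium sulfate heptahydrate: 0.18 g per 100 mL × 3030 mL ÷ 100 = 5.45 g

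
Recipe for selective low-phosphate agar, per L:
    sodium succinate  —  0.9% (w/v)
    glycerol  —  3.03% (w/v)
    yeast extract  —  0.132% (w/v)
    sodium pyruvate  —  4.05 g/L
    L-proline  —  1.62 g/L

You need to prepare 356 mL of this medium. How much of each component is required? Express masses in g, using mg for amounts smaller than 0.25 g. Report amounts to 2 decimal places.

sodium succinate 3.20 g; glycerol 10.79 g; yeast extract 0.47 g; sodium pyruvate 1.44 g; L-proline 0.58 g

Scale factor relative to 1 L: 0.356.
sodium succinate: 0.9% w/v = 9 g/L → 9 × 0.356 L = 3.20 g
glycerol: 3.03 g per 100 mL × 356 mL ÷ 100 = 10.79 g
yeast extract: 0.132% w/v = 1.32 g/L → 1.32 × 0.356 L = 0.47 g
sodium pyruvate: 4.05 g/L × 0.356 L = 1.44 g
L-proline: 1.62 g/L × 0.356 L = 0.58 g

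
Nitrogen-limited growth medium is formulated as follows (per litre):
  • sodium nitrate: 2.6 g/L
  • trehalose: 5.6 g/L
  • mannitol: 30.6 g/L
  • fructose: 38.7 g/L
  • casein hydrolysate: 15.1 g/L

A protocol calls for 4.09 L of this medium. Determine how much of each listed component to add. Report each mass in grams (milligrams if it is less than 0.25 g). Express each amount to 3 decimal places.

sodium nitrate 10.634 g; trehalose 22.904 g; mannitol 125.154 g; fructose 158.283 g; casein hydrolysate 61.759 g

Working volume: 4.09 L.
sodium nitrate: 2.6 g/L × 4.09 L = 10.634 g
trehalose: 5.6 g/L × 4.09 L = 22.904 g
mannitol: 30.6 g/L × 4.09 L = 125.154 g
fructose: 38.7 g/L × 4.09 L = 158.283 g
casein hydrolysate: 15.1 g/L × 4.09 L = 61.759 g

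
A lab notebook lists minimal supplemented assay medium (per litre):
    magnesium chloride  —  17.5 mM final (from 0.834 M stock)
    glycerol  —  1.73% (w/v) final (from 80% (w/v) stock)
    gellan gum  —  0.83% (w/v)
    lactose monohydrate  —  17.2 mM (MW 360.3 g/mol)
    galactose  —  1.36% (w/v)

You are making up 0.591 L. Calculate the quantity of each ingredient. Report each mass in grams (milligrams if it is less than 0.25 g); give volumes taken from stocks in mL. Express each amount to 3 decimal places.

Working volume: 0.591 L.
magnesium chloride: V = C2·V2/C1 = 17.5 mM × 591 mL ÷ 834 mM = 12.401 mL
glycerol: dilute stock: 1.73% ÷ 80% × 591 mL = 12.780 mL
gellan gum: 0.83 g per 100 mL × 591 mL ÷ 100 = 4.905 g
lactose monohydrate: 17.2 mmol/L × 360.3 g/mol × 0.591 L ÷ 1000 = 3.663 g
galactose: 1.36% w/v = 13.6 g/L → 13.6 × 0.591 L = 8.038 g

magnesium chloride 12.401 mL; glycerol 12.780 mL; gellan gum 4.905 g; lactose monohydrate 3.663 g; galactose 8.038 g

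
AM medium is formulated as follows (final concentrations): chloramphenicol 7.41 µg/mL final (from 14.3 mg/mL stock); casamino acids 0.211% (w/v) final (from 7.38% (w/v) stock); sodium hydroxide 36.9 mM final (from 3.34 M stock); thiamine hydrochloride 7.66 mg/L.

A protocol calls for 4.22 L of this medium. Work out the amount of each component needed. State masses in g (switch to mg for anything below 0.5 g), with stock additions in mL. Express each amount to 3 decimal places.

Scale factor relative to 1 L: 4.22.
chloramphenicol: V = C2·V2/C1 = 7.41 µg/mL × 4220 mL ÷ 14300 µg/mL = 2.187 mL
casamino acids: dilute stock: 0.211% ÷ 7.38% × 4220 mL = 120.653 mL
sodium hydroxide: C1V1 = C2V2 → 36.9 mM × 4220 mL ÷ 3340 mM = 46.622 mL
thiamine hydrochloride: 7.66 mg/L × 4.22 L = 32.325 mg

chloramphenicol 2.187 mL; casamino acids 120.653 mL; sodium hydroxide 46.622 mL; thiamine hydrochloride 32.325 mg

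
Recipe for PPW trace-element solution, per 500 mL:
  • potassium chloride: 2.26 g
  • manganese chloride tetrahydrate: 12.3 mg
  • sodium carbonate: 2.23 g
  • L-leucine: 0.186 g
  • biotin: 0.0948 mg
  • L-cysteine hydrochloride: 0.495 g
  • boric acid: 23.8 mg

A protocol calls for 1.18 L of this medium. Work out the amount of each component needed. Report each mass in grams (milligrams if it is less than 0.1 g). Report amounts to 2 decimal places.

Scale factor = 1180 mL / 500 mL = 2.36.
potassium chloride: 2.26 g × (1180 mL / 500 mL) = 5.33 g
manganese chloride tetrahydrate: 12.3 mg × (1180 mL / 500 mL) = 29.03 mg
sodium carbonate: 2.23 g × (1180 mL / 500 mL) = 5.26 g
L-leucine: 0.186 g × (1180 mL / 500 mL) = 0.44 g
biotin: 0.0948 mg × (1180 mL / 500 mL) = 0.22 mg
L-cysteine hydrochloride: 0.495 g × (1180 mL / 500 mL) = 1.17 g
boric acid: 23.8 mg × (1180 mL / 500 mL) = 56.17 mg

potassium chloride 5.33 g; manganese chloride tetrahydrate 29.03 mg; sodium carbonate 5.26 g; L-leucine 0.44 g; biotin 0.22 mg; L-cysteine hydrochloride 1.17 g; boric acid 56.17 mg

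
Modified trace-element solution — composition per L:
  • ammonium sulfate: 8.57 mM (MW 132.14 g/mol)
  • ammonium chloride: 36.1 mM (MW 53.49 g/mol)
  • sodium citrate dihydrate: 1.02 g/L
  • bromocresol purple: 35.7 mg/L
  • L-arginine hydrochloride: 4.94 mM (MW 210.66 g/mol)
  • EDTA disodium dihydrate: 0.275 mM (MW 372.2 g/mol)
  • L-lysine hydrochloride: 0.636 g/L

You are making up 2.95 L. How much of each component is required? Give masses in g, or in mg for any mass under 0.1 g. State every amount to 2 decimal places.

Working volume: 2.95 L.
ammonium sulfate: 8.57 mmol/L × 132.14 g/mol × 2.95 L ÷ 1000 = 3.34 g
ammonium chloride: 36.1 mmol/L × 53.49 g/mol × 2.95 L ÷ 1000 = 5.70 g
sodium citrate dihydrate: 1.02 g/L × 2.95 L = 3.01 g
bromocresol purple: 35.7 mg/L × 2.95 L = 105.315 mg = 0.11 g
L-arginine hydrochloride: 4.94 mmol/L × 210.66 g/mol × 2.95 L ÷ 1000 = 3.07 g
EDTA disodium dihydrate: 0.275 mmol/L × 372.2 g/mol × 2.95 L ÷ 1000 = 0.30 g
L-lysine hydrochloride: 0.636 g/L × 2.95 L = 1.88 g

ammonium sulfate 3.34 g; ammonium chloride 5.70 g; sodium citrate dihydrate 3.01 g; bromocresol purple 0.11 g; L-arginine hydrochloride 3.07 g; EDTA disodium dihydrate 0.30 g; L-lysine hydrochloride 1.88 g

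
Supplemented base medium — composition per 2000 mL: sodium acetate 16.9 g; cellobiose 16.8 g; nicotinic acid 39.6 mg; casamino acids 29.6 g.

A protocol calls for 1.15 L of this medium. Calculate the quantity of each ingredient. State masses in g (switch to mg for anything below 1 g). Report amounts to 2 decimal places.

Scale factor = 1150 mL / 2000 mL = 0.575.
sodium acetate: 16.9 g × (1150 mL / 2000 mL) = 9.72 g
cellobiose: 16.8 g × (1150 mL / 2000 mL) = 9.66 g
nicotinic acid: 39.6 mg × (1150 mL / 2000 mL) = 22.77 mg
casamino acids: 29.6 g × (1150 mL / 2000 mL) = 17.02 g

sodium acetate 9.72 g; cellobiose 9.66 g; nicotinic acid 22.77 mg; casamino acids 17.02 g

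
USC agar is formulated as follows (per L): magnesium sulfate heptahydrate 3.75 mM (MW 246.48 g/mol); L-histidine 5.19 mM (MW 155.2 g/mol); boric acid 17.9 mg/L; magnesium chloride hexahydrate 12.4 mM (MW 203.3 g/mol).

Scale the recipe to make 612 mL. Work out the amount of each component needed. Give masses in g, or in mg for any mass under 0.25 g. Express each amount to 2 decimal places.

Target volume = 612 mL = 0.612 L.
magnesium sulfate heptahydrate: 3.75 mmol/L × 246.48 g/mol × 0.612 L ÷ 1000 = 0.57 g
L-histidine: 5.19 mmol/L × 155.2 g/mol × 0.612 L ÷ 1000 = 0.49 g
boric acid: 17.9 mg/L × 0.612 L = 10.95 mg
magnesium chloride hexahydrate: 12.4 mmol/L × 203.3 g/mol × 0.612 L ÷ 1000 = 1.54 g

magnesium sulfate heptahydrate 0.57 g; L-histidine 0.49 g; boric acid 10.95 mg; magnesium chloride hexahydrate 1.54 g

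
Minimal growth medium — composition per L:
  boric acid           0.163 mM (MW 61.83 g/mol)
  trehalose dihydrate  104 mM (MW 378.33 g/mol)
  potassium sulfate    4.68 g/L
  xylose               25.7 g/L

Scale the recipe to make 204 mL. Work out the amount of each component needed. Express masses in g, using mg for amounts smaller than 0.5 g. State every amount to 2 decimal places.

Working volume: 204 mL = 0.204 L.
boric acid: 0.163 mmol/L × 61.83 mg/mmol × 0.204 L = 2.06 mg
trehalose dihydrate: 104 mmol/L × 378.33 g/mol × 0.204 L ÷ 1000 = 8.03 g
potassium sulfate: 4.68 g/L × 0.204 L = 0.95 g
xylose: 25.7 g/L × 0.204 L = 5.24 g

boric acid 2.06 mg; trehalose dihydrate 8.03 g; potassium sulfate 0.95 g; xylose 5.24 g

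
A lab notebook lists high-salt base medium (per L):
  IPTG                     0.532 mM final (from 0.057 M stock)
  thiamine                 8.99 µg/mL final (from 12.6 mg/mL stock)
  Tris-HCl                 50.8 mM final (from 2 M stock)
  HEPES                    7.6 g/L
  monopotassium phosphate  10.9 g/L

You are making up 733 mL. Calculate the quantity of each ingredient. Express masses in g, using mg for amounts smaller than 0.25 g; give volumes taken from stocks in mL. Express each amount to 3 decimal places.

Target volume = 733 mL = 0.733 L.
IPTG: V = C2·V2/C1 = 0.532 mM × 733 mL ÷ 57 mM = 6.841 mL
thiamine: V = C2·V2/C1 = 8.99 µg/mL × 733 mL ÷ 12600 µg/mL = 0.523 mL
Tris-HCl: V = C2·V2/C1 = 50.8 mM × 733 mL ÷ 2000 mM = 18.618 mL
HEPES: 7.6 g/L × 0.733 L = 5.571 g
monopotassium phosphate: 10.9 g/L × 0.733 L = 7.990 g

IPTG 6.841 mL; thiamine 0.523 mL; Tris-HCl 18.618 mL; HEPES 5.571 g; monopotassium phosphate 7.990 g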